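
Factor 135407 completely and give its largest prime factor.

67

135407 = 43 · 3149
3149 = 47 · 67
67 is prime.
So 135407 = 43 · 47 · 67; the largest prime factor is 67.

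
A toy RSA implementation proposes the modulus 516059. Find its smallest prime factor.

19

516059 is odd.
Digit sum 26, not divisible by 3.
Ends in 9: not divisible by 5.
7: 516059 = 7·73722 + 5
11: 516059 = 11·46914 + 5
13: 516059 = 13·39696 + 11
17: 516059 = 17·30356 + 7
19: 516059 = 19·27161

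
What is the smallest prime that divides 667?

667 is odd.
Digit sum 19, not divisible by 3.
Ends in 7: not divisible by 5.
7: 667 = 7·95 + 2
11: 667 = 11·60 + 7
13: 667 = 13·51 + 4
17: 667 = 17·39 + 4
19: 667 = 19·35 + 2
23: 667 = 23·29

23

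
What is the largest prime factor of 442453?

442453 = 11 · 40223
40223 = 19 · 2117
2117 = 29 · 73
73 is prime.
So 442453 = 11 · 19 · 29 · 73; the largest prime factor is 73.

73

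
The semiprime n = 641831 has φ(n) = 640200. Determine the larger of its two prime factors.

φ(n) = (p−1)(q−1) = n − (p+q) + 1, so p + q = 641831 − 640200 + 1 = 1632.
p and q are the roots of t² − 1632t + 641831 = 0.
Discriminant: 1632² − 4·641831 = 2663424 − 2567324 = 96100; √96100 = 310.
q = (1632 − 310)/2 = 661, p = (1632 + 310)/2 = 971.
Check: 661 · 971 = 641831.

971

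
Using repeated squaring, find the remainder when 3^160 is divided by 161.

3^1 ≡ 3 (mod 161)
3^2 ≡ 3^2 = 9 ≡ 9 (mod 161)
3^4 ≡ 9^2 = 81 ≡ 81 (mod 161)
3^8 ≡ 81^2 = 6561 ≡ 121 (mod 161)
3^16 ≡ 121^2 = 14641 ≡ 151 (mod 161)
3^32 ≡ 151^2 = 22801 ≡ 100 (mod 161)
3^64 ≡ 100^2 = 10000 ≡ 18 (mod 161)
3^128 ≡ 18^2 = 324 ≡ 2 (mod 161)
160 = 128 + 32 in binary powers of 2.
So 3^160 ≡ 2 · 100 ≡ 39 (mod 161).
Since 39 ≠ 1, base 3 is a Fermat witness: 161 is composite.

39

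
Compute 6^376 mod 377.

373

6^1 ≡ 6 (mod 377)
6^2 ≡ 6^2 = 36 ≡ 36 (mod 377)
6^4 ≡ 36^2 = 1296 ≡ 165 (mod 377)
6^8 ≡ 165^2 = 27225 ≡ 81 (mod 377)
6^16 ≡ 81^2 = 6561 ≡ 152 (mod 377)
6^32 ≡ 152^2 = 23104 ≡ 107 (mod 377)
6^64 ≡ 107^2 = 11449 ≡ 139 (mod 377)
6^128 ≡ 139^2 = 19321 ≡ 94 (mod 377)
6^256 ≡ 94^2 = 8836 ≡ 165 (mod 377)
376 = 256 + 64 + 32 + 16 + 8 in binary powers of 2.
So 6^376 ≡ 165 · 139 · 107 · 152 · 81 ≡ 373 (mod 377).
Since 373 ≠ 1, base 6 is a Fermat witness: 377 is composite.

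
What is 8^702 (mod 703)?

628

8^1 ≡ 8 (mod 703)
8^2 ≡ 8^2 = 64 ≡ 64 (mod 703)
8^4 ≡ 64^2 = 4096 ≡ 581 (mod 703)
8^8 ≡ 581^2 = 337561 ≡ 121 (mod 703)
8^16 ≡ 121^2 = 14641 ≡ 581 (mod 703)
8^32 ≡ 581^2 = 337561 ≡ 121 (mod 703)
8^64 ≡ 121^2 = 14641 ≡ 581 (mod 703)
8^128 ≡ 581^2 = 337561 ≡ 121 (mod 703)
8^256 ≡ 121^2 = 14641 ≡ 581 (mod 703)
8^512 ≡ 581^2 = 337561 ≡ 121 (mod 703)
702 = 512 + 128 + 32 + 16 + 8 + 4 + 2 in binary powers of 2.
So 8^702 ≡ 121 · 121 · 121 · 581 · 121 · 581 · 64 ≡ 628 (mod 703).
Since 628 ≠ 1, base 8 is a Fermat witness: 703 is composite.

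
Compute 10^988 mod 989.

440

10^1 ≡ 10 (mod 989)
10^2 ≡ 10^2 = 100 ≡ 100 (mod 989)
10^4 ≡ 100^2 = 10000 ≡ 110 (mod 989)
10^8 ≡ 110^2 = 12100 ≡ 232 (mod 989)
10^16 ≡ 232^2 = 53824 ≡ 418 (mod 989)
10^32 ≡ 418^2 = 174724 ≡ 660 (mod 989)
10^64 ≡ 660^2 = 435600 ≡ 440 (mod 989)
10^128 ≡ 440^2 = 193600 ≡ 745 (mod 989)
10^256 ≡ 745^2 = 555025 ≡ 196 (mod 989)
10^512 ≡ 196^2 = 38416 ≡ 834 (mod 989)
988 = 512 + 256 + 128 + 64 + 16 + 8 + 4 in binary powers of 2.
So 10^988 ≡ 834 · 196 · 745 · 440 · 418 · 232 · 110 ≡ 440 (mod 989).
Since 440 ≠ 1, base 10 is a Fermat witness: 989 is composite.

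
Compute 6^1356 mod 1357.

6^1 ≡ 6 (mod 1357)
6^2 ≡ 6^2 = 36 ≡ 36 (mod 1357)
6^4 ≡ 36^2 = 1296 ≡ 1296 (mod 1357)
6^8 ≡ 1296^2 = 1679616 ≡ 1007 (mod 1357)
6^16 ≡ 1007^2 = 1014049 ≡ 370 (mod 1357)
6^32 ≡ 370^2 = 136900 ≡ 1200 (mod 1357)
6^64 ≡ 1200^2 = 1440000 ≡ 223 (mod 1357)
6^128 ≡ 223^2 = 49729 ≡ 877 (mod 1357)
6^256 ≡ 877^2 = 769129 ≡ 1067 (mod 1357)
6^512 ≡ 1067^2 = 1138489 ≡ 1323 (mod 1357)
6^1024 ≡ 1323^2 = 1750329 ≡ 1156 (mod 1357)
1356 = 1024 + 256 + 64 + 8 + 4 in binary powers of 2.
So 6^1356 ≡ 1156 · 1067 · 223 · 1007 · 1296 ≡ 1090 (mod 1357).
Since 1090 ≠ 1, base 6 is a Fermat witness: 1357 is composite.

1090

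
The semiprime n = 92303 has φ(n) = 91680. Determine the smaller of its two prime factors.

241

φ(n) = (p−1)(q−1) = n − (p+q) + 1, so p + q = 92303 − 91680 + 1 = 624.
p and q are the roots of t² − 624t + 92303 = 0.
Discriminant: 624² − 4·92303 = 389376 − 369212 = 20164; √20164 = 142.
q = (624 − 142)/2 = 241, p = (624 + 142)/2 = 383.
Check: 241 · 383 = 92303.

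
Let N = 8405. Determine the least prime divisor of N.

5

8405 is odd.
Digit sum 17, not divisible by 3.
Ends in 5: divisible by 5.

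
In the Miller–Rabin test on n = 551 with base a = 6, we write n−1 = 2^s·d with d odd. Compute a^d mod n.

551 − 1 = 550 = 2^1 · 275, so d = 275.
6^1 ≡ 6 (mod 551)
6^2 ≡ 6^2 = 36 ≡ 36 (mod 551)
6^4 ≡ 36^2 = 1296 ≡ 194 (mod 551)
6^8 ≡ 194^2 = 37636 ≡ 168 (mod 551)
6^16 ≡ 168^2 = 28224 ≡ 123 (mod 551)
6^32 ≡ 123^2 = 15129 ≡ 252 (mod 551)
6^64 ≡ 252^2 = 63504 ≡ 139 (mod 551)
6^128 ≡ 139^2 = 19321 ≡ 36 (mod 551)
6^256 ≡ 36^2 = 1296 ≡ 194 (mod 551)
275 = 256 + 16 + 2 + 1 in binary powers of 2.
So 6^275 ≡ 194 · 123 · 36 · 6 ≡ 138 (mod 551).
Squaring chain: 138; never reaches −1, so base 6 is a Miller–Rabin witness that 551 is composite.

138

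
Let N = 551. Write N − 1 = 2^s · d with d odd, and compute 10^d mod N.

551 − 1 = 550 = 2^1 · 275, so d = 275.
10^1 ≡ 10 (mod 551)
10^2 ≡ 10^2 = 100 ≡ 100 (mod 551)
10^4 ≡ 100^2 = 10000 ≡ 82 (mod 551)
10^8 ≡ 82^2 = 6724 ≡ 112 (mod 551)
10^16 ≡ 112^2 = 12544 ≡ 422 (mod 551)
10^32 ≡ 422^2 = 178084 ≡ 111 (mod 551)
10^64 ≡ 111^2 = 12321 ≡ 199 (mod 551)
10^128 ≡ 199^2 = 39601 ≡ 480 (mod 551)
10^256 ≡ 480^2 = 230400 ≡ 82 (mod 551)
275 = 256 + 16 + 2 + 1 in binary powers of 2.
So 10^275 ≡ 82 · 422 · 100 · 10 ≡ 98 (mod 551).
Squaring chain: 98; never reaches −1, so base 10 is a Miller–Rabin witness that 551 is composite.

98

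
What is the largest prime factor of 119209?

119209 = 23 · 5183
5183 = 71 · 73
73 is prime.
So 119209 = 23 · 71 · 73; the largest prime factor is 73.

73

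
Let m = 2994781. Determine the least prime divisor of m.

2994781 is odd.
Digit sum 40, not divisible by 3.
Ends in 1: not divisible by 5.
7: 2994781 = 7·427825 + 6
11: 2994781 = 11·272252 + 9
13: 2994781 = 13·230367 + 10
17: 2994781 = 17·176163 + 10
19: 2994781 = 19·157620 + 1
23: 2994781 = 23·130207 + 20
29: 2994781 = 29·103268 + 9
31: 2994781 = 31·96605 + 26
37: 2994781 = 37·80940 + 1
41: 2994781 = 41·73043 + 18
43: 2994781 = 43·69646 + 3
47: 2994781 = 47·63718 + 35
53: 2994781 = 53·56505 + 16
59: 2994781 = 59·50759

59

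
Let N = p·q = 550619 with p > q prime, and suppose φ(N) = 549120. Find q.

φ(n) = (p−1)(q−1) = n − (p+q) + 1, so p + q = 550619 − 549120 + 1 = 1500.
p and q are the roots of t² − 1500t + 550619 = 0.
Discriminant: 1500² − 4·550619 = 2250000 − 2202476 = 47524; √47524 = 218.
q = (1500 − 218)/2 = 641, p = (1500 + 218)/2 = 859.
Check: 641 · 859 = 550619.

641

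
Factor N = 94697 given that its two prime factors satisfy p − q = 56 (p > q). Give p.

337

Since p = q + 56, we have 94697 = q(q + 56), so q² + 56q − 94697 = 0.
Discriminant: 56² + 4·94697 = 3136 + 378788 = 381924; √381924 = 618.
q = (−56 + 618)/2 = 281, and p = q + 56 = 337.
Check: 281 · 337 = 94697.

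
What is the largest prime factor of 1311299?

1311299 = 11 · 119209
119209 = 23 · 5183
5183 = 71 · 73
73 is prime.
So 1311299 = 11 · 23 · 71 · 73; the largest prime factor is 73.

73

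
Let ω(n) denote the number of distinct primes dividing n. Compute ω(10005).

4

10005 = 3 · 3335
3335 = 5 · 667
667 = 23 · 29
10005 = 3 · 5 · 23 · 29, which has 4 distinct prime factors.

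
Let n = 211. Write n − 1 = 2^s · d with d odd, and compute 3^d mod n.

211 − 1 = 210 = 2^1 · 105, so d = 105.
3^1 ≡ 3 (mod 211)
3^2 ≡ 3^2 = 9 ≡ 9 (mod 211)
3^4 ≡ 9^2 = 81 ≡ 81 (mod 211)
3^8 ≡ 81^2 = 6561 ≡ 20 (mod 211)
3^16 ≡ 20^2 = 400 ≡ 189 (mod 211)
3^32 ≡ 189^2 = 35721 ≡ 62 (mod 211)
3^64 ≡ 62^2 = 3844 ≡ 46 (mod 211)
105 = 64 + 32 + 8 + 1 in binary powers of 2.
So 3^105 ≡ 46 · 62 · 20 · 3 ≡ 210 (mod 211).
Since 3^d ≡ 210 (mod 211), base 3 does not prove 211 composite.

210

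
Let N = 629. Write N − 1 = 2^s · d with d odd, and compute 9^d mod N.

629 − 1 = 628 = 2^2 · 157, so d = 157.
9^1 ≡ 9 (mod 629)
9^2 ≡ 9^2 = 81 ≡ 81 (mod 629)
9^4 ≡ 81^2 = 6561 ≡ 271 (mod 629)
9^8 ≡ 271^2 = 73441 ≡ 477 (mod 629)
9^16 ≡ 477^2 = 227529 ≡ 460 (mod 629)
9^32 ≡ 460^2 = 211600 ≡ 256 (mod 629)
9^64 ≡ 256^2 = 65536 ≡ 120 (mod 629)
9^128 ≡ 120^2 = 14400 ≡ 562 (mod 629)
157 = 128 + 16 + 8 + 4 + 1 in binary powers of 2.
So 9^157 ≡ 562 · 460 · 477 · 271 · 9 ≡ 382 (mod 629).
Squaring chain: 382 → 625; never reaches −1, so base 9 is a Miller–Rabin witness that 629 is composite.

382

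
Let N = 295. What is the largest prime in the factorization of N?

295 = 5 · 59
59 is prime.
So 295 = 5 · 59; the largest prime factor is 59.

59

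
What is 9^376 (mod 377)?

9^1 ≡ 9 (mod 377)
9^2 ≡ 9^2 = 81 ≡ 81 (mod 377)
9^4 ≡ 81^2 = 6561 ≡ 152 (mod 377)
9^8 ≡ 152^2 = 23104 ≡ 107 (mod 377)
9^16 ≡ 107^2 = 11449 ≡ 139 (mod 377)
9^32 ≡ 139^2 = 19321 ≡ 94 (mod 377)
9^64 ≡ 94^2 = 8836 ≡ 165 (mod 377)
9^128 ≡ 165^2 = 27225 ≡ 81 (mod 377)
9^256 ≡ 81^2 = 6561 ≡ 152 (mod 377)
376 = 256 + 64 + 32 + 16 + 8 in binary powers of 2.
So 9^376 ≡ 152 · 165 · 94 · 139 · 107 ≡ 256 (mod 377).
Since 256 ≠ 1, base 9 is a Fermat witness: 377 is composite.

256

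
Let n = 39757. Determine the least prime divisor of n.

83

39757 is odd.
Digit sum 31, not divisible by 3.
Ends in 7: not divisible by 5.
7: 39757 = 7·5679 + 4
11: 39757 = 11·3614 + 3
13: 39757 = 13·3058 + 3
17: 39757 = 17·2338 + 11
19: 39757 = 19·2092 + 9
23: 39757 = 23·1728 + 13
29: 39757 = 29·1370 + 27
31: 39757 = 31·1282 + 15
37: 39757 = 37·1074 + 19
41: 39757 = 41·969 + 28
43: 39757 = 43·924 + 25
47: 39757 = 47·845 + 42
53: 39757 = 53·750 + 7
59: 39757 = 59·673 + 50
61: 39757 = 61·651 + 46
67: 39757 = 67·593 + 26
71: 39757 = 71·559 + 68
73: 39757 = 73·544 + 45
79: 39757 = 79·503 + 20
83: 39757 = 83·479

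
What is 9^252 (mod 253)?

9^1 ≡ 9 (mod 253)
9^2 ≡ 9^2 = 81 ≡ 81 (mod 253)
9^4 ≡ 81^2 = 6561 ≡ 236 (mod 253)
9^8 ≡ 236^2 = 55696 ≡ 36 (mod 253)
9^16 ≡ 36^2 = 1296 ≡ 31 (mod 253)
9^32 ≡ 31^2 = 961 ≡ 202 (mod 253)
9^64 ≡ 202^2 = 40804 ≡ 71 (mod 253)
9^128 ≡ 71^2 = 5041 ≡ 234 (mod 253)
252 = 128 + 64 + 32 + 16 + 8 + 4 in binary powers of 2.
So 9^252 ≡ 234 · 71 · 202 · 31 · 36 · 236 ≡ 202 (mod 253).
Since 202 ≠ 1, base 9 is a Fermat witness: 253 is composite.

202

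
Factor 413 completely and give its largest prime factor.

59

413 = 7 · 59
59 is prime.
So 413 = 7 · 59; the largest prime factor is 59.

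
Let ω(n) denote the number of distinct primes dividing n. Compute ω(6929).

2

6929 = 13^2 · 41
6929 = 13^2 · 41, which has 2 distinct prime factors.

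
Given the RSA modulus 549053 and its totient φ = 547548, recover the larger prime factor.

φ(n) = (p−1)(q−1) = n − (p+q) + 1, so p + q = 549053 − 547548 + 1 = 1506.
p and q are the roots of t² − 1506t + 549053 = 0.
Discriminant: 1506² − 4·549053 = 2268036 − 2196212 = 71824; √71824 = 268.
q = (1506 − 268)/2 = 619, p = (1506 + 268)/2 = 887.
Check: 619 · 887 = 549053.

887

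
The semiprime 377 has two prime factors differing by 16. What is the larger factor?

Since p = q + 16, we have 377 = q(q + 16), so q² + 16q − 377 = 0.
Discriminant: 16² + 4·377 = 256 + 1508 = 1764; √1764 = 42.
q = (−16 + 42)/2 = 13, and p = q + 16 = 29.
Check: 13 · 29 = 377.

29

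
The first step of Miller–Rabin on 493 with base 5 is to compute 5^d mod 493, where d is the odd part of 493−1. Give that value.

419

493 − 1 = 492 = 2^2 · 123, so d = 123.
5^1 ≡ 5 (mod 493)
5^2 ≡ 5^2 = 25 ≡ 25 (mod 493)
5^4 ≡ 25^2 = 625 ≡ 132 (mod 493)
5^8 ≡ 132^2 = 17424 ≡ 169 (mod 493)
5^16 ≡ 169^2 = 28561 ≡ 460 (mod 493)
5^32 ≡ 460^2 = 211600 ≡ 103 (mod 493)
5^64 ≡ 103^2 = 10609 ≡ 256 (mod 493)
123 = 64 + 32 + 16 + 8 + 2 + 1 in binary powers of 2.
So 5^123 ≡ 256 · 103 · 460 · 169 · 25 · 5 ≡ 419 (mod 493).
Squaring chain: 419 → 53; never reaches −1, so base 5 is a Miller–Rabin witness that 493 is composite.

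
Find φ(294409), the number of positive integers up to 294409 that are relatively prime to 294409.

Factor: 294409 = 37 · 73 · 109.
φ(294409) = (37−1) · (73−1) · (109−1) = 36 · 72 · 108 = 279936.

279936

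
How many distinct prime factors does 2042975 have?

5

2042975 = 5^2 · 81719
81719 = 11 · 7429
7429 = 17 · 437
437 = 19 · 23
2042975 = 5^2 · 11 · 17 · 19 · 23, which has 5 distinct prime factors.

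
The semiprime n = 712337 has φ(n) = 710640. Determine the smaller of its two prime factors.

φ(n) = (p−1)(q−1) = n − (p+q) + 1, so p + q = 712337 − 710640 + 1 = 1698.
p and q are the roots of t² − 1698t + 712337 = 0.
Discriminant: 1698² − 4·712337 = 2883204 − 2849348 = 33856; √33856 = 184.
q = (1698 − 184)/2 = 757, p = (1698 + 184)/2 = 941.
Check: 757 · 941 = 712337.

757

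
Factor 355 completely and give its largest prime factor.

355 = 5 · 71
71 is prime.
So 355 = 5 · 71; the largest prime factor is 71.

71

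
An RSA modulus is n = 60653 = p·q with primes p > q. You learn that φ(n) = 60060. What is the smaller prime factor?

φ(n) = (p−1)(q−1) = n − (p+q) + 1, so p + q = 60653 − 60060 + 1 = 594.
p and q are the roots of t² − 594t + 60653 = 0.
Discriminant: 594² − 4·60653 = 352836 − 242612 = 110224; √110224 = 332.
q = (594 − 332)/2 = 131, p = (594 + 332)/2 = 463.
Check: 131 · 463 = 60653.

131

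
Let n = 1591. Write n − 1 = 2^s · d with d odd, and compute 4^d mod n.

471

1591 − 1 = 1590 = 2^1 · 795, so d = 795.
4^1 ≡ 4 (mod 1591)
4^2 ≡ 4^2 = 16 ≡ 16 (mod 1591)
4^4 ≡ 16^2 = 256 ≡ 256 (mod 1591)
4^8 ≡ 256^2 = 65536 ≡ 305 (mod 1591)
4^16 ≡ 305^2 = 93025 ≡ 747 (mod 1591)
4^32 ≡ 747^2 = 558009 ≡ 1159 (mod 1591)
4^64 ≡ 1159^2 = 1343281 ≡ 477 (mod 1591)
4^128 ≡ 477^2 = 227529 ≡ 16 (mod 1591)
4^256 ≡ 16^2 = 256 ≡ 256 (mod 1591)
4^512 ≡ 256^2 = 65536 ≡ 305 (mod 1591)
795 = 512 + 256 + 16 + 8 + 2 + 1 in binary powers of 2.
So 4^795 ≡ 305 · 256 · 747 · 305 · 16 · 4 ≡ 471 (mod 1591).
Squaring chain: 471; never reaches −1, so base 4 is a Miller–Rabin witness that 1591 is composite.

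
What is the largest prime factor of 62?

62 = 2 · 31
31 is prime.
So 62 = 2 · 31; the largest prime factor is 31.

31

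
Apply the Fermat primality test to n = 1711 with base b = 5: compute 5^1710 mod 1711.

779

5^1 ≡ 5 (mod 1711)
5^2 ≡ 5^2 = 25 ≡ 25 (mod 1711)
5^4 ≡ 25^2 = 625 ≡ 625 (mod 1711)
5^8 ≡ 625^2 = 390625 ≡ 517 (mod 1711)
5^16 ≡ 517^2 = 267289 ≡ 373 (mod 1711)
5^32 ≡ 373^2 = 139129 ≡ 538 (mod 1711)
5^64 ≡ 538^2 = 289444 ≡ 285 (mod 1711)
5^128 ≡ 285^2 = 81225 ≡ 808 (mod 1711)
5^256 ≡ 808^2 = 652864 ≡ 973 (mod 1711)
5^512 ≡ 973^2 = 946729 ≡ 546 (mod 1711)
5^1024 ≡ 546^2 = 298116 ≡ 402 (mod 1711)
1710 = 1024 + 512 + 128 + 32 + 8 + 4 + 2 in binary powers of 2.
So 5^1710 ≡ 402 · 546 · 808 · 538 · 517 · 625 · 25 ≡ 779 (mod 1711).
Since 779 ≠ 1, base 5 is a Fermat witness: 1711 is composite.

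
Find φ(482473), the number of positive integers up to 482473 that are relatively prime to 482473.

Factor: 482473 = 29 · 127 · 131.
φ(482473) = (29−1) · (127−1) · (131−1) = 28 · 126 · 130 = 458640.

458640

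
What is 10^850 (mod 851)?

10^1 ≡ 10 (mod 851)
10^2 ≡ 10^2 = 100 ≡ 100 (mod 851)
10^4 ≡ 100^2 = 10000 ≡ 639 (mod 851)
10^8 ≡ 639^2 = 408321 ≡ 692 (mod 851)
10^16 ≡ 692^2 = 478864 ≡ 602 (mod 851)
10^32 ≡ 602^2 = 362404 ≡ 729 (mod 851)
10^64 ≡ 729^2 = 531441 ≡ 417 (mod 851)
10^128 ≡ 417^2 = 173889 ≡ 285 (mod 851)
10^256 ≡ 285^2 = 81225 ≡ 380 (mod 851)
10^512 ≡ 380^2 = 144400 ≡ 581 (mod 851)
850 = 512 + 256 + 64 + 16 + 2 in binary powers of 2.
So 10^850 ≡ 581 · 380 · 417 · 602 · 100 ≡ 380 (mod 851).
Since 380 ≠ 1, base 10 is a Fermat witness: 851 is composite.

380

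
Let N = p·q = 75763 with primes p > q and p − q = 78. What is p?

317

Since p = q + 78, we have 75763 = q(q + 78), so q² + 78q − 75763 = 0.
Discriminant: 78² + 4·75763 = 6084 + 303052 = 309136; √309136 = 556.
q = (−78 + 556)/2 = 239, and p = q + 78 = 317.
Check: 239 · 317 = 75763.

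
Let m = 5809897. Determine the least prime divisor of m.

5809897 is odd.
Digit sum 46, not divisible by 3.
Ends in 7: not divisible by 5.
7: 5809897 = 7·829985 + 2
11: 5809897 = 11·528172 + 5
13: 5809897 = 13·446915 + 2
17: 5809897 = 17·341758 + 11
19: 5809897 = 19·305784 + 1
23: 5809897 = 23·252604 + 5
29: 5809897 = 29·200341 + 8
31: 5809897 = 31·187416 + 1
37: 5809897 = 37·157024 + 9
41: 5809897 = 41·141704 + 33
43: 5809897 = 43·135113 + 38
47: 5809897 = 47·123614 + 39
53: 5809897 = 53·109620 + 37
59: 5809897 = 59·98472 + 49
61: 5809897 = 61·95244 + 13
67: 5809897 = 67·86714 + 59
71: 5809897 = 71·81829 + 38
73: 5809897 = 73·79587 + 46
79: 5809897 = 79·73543

79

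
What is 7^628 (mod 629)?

293

7^1 ≡ 7 (mod 629)
7^2 ≡ 7^2 = 49 ≡ 49 (mod 629)
7^4 ≡ 49^2 = 2401 ≡ 514 (mod 629)
7^8 ≡ 514^2 = 264196 ≡ 16 (mod 629)
7^16 ≡ 16^2 = 256 ≡ 256 (mod 629)
7^32 ≡ 256^2 = 65536 ≡ 120 (mod 629)
7^64 ≡ 120^2 = 14400 ≡ 562 (mod 629)
7^128 ≡ 562^2 = 315844 ≡ 86 (mod 629)
7^256 ≡ 86^2 = 7396 ≡ 477 (mod 629)
7^512 ≡ 477^2 = 227529 ≡ 460 (mod 629)
628 = 512 + 64 + 32 + 16 + 4 in binary powers of 2.
So 7^628 ≡ 460 · 562 · 120 · 256 · 514 ≡ 293 (mod 629).
Since 293 ≠ 1, base 7 is a Fermat witness: 629 is composite.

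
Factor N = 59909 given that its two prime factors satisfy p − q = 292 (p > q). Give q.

Since p = q + 292, we have 59909 = q(q + 292), so q² + 292q − 59909 = 0.
Discriminant: 292² + 4·59909 = 85264 + 239636 = 324900; √324900 = 570.
q = (−292 + 570)/2 = 139, and p = q + 292 = 431.
Check: 139 · 431 = 59909.

139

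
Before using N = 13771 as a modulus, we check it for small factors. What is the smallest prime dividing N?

47

13771 is odd.
Digit sum 19, not divisible by 3.
Ends in 1: not divisible by 5.
7: 13771 = 7·1967 + 2
11: 13771 = 11·1251 + 10
13: 13771 = 13·1059 + 4
17: 13771 = 17·810 + 1
19: 13771 = 19·724 + 15
23: 13771 = 23·598 + 17
29: 13771 = 29·474 + 25
31: 13771 = 31·444 + 7
37: 13771 = 37·372 + 7
41: 13771 = 41·335 + 36
43: 13771 = 43·320 + 11
47: 13771 = 47·293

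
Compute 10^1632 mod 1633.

10^1 ≡ 10 (mod 1633)
10^2 ≡ 10^2 = 100 ≡ 100 (mod 1633)
10^4 ≡ 100^2 = 10000 ≡ 202 (mod 1633)
10^8 ≡ 202^2 = 40804 ≡ 1612 (mod 1633)
10^16 ≡ 1612^2 = 2598544 ≡ 441 (mod 1633)
10^32 ≡ 441^2 = 194481 ≡ 154 (mod 1633)
10^64 ≡ 154^2 = 23716 ≡ 854 (mod 1633)
10^128 ≡ 854^2 = 729316 ≡ 998 (mod 1633)
10^256 ≡ 998^2 = 996004 ≡ 1507 (mod 1633)
10^512 ≡ 1507^2 = 2271049 ≡ 1179 (mod 1633)
10^1024 ≡ 1179^2 = 1390041 ≡ 358 (mod 1633)
1632 = 1024 + 512 + 64 + 32 in binary powers of 2.
So 10^1632 ≡ 358 · 1179 · 854 · 154 ≡ 1605 (mod 1633).
Since 1605 ≠ 1, base 10 is a Fermat witness: 1633 is composite.

1605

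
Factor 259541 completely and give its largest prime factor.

83

259541 = 53 · 4897
4897 = 59 · 83
83 is prime.
So 259541 = 53 · 59 · 83; the largest prime factor is 83.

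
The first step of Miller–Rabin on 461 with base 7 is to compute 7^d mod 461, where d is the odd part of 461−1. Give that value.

413

461 − 1 = 460 = 2^2 · 115, so d = 115.
7^1 ≡ 7 (mod 461)
7^2 ≡ 7^2 = 49 ≡ 49 (mod 461)
7^4 ≡ 49^2 = 2401 ≡ 96 (mod 461)
7^8 ≡ 96^2 = 9216 ≡ 457 (mod 461)
7^16 ≡ 457^2 = 208849 ≡ 16 (mod 461)
7^32 ≡ 16^2 = 256 ≡ 256 (mod 461)
7^64 ≡ 256^2 = 65536 ≡ 74 (mod 461)
115 = 64 + 32 + 16 + 2 + 1 in binary powers of 2.
So 7^115 ≡ 74 · 256 · 16 · 49 · 7 ≡ 413 (mod 461).
Squaring chain: 413 → 460; reaches −1, so base 7 does not prove 461 composite.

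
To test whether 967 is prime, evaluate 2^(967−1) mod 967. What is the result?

1

2^1 ≡ 2 (mod 967)
2^2 ≡ 2^2 = 4 ≡ 4 (mod 967)
2^4 ≡ 4^2 = 16 ≡ 16 (mod 967)
2^8 ≡ 16^2 = 256 ≡ 256 (mod 967)
2^16 ≡ 256^2 = 65536 ≡ 747 (mod 967)
2^32 ≡ 747^2 = 558009 ≡ 50 (mod 967)
2^64 ≡ 50^2 = 2500 ≡ 566 (mod 967)
2^128 ≡ 566^2 = 320356 ≡ 279 (mod 967)
2^256 ≡ 279^2 = 77841 ≡ 481 (mod 967)
2^512 ≡ 481^2 = 231361 ≡ 248 (mod 967)
966 = 512 + 256 + 128 + 64 + 4 + 2 in binary powers of 2.
So 2^966 ≡ 248 · 481 · 279 · 566 · 16 · 4 ≡ 1 (mod 967).
Since the result is 1, base 2 gives no evidence that 967 is composite.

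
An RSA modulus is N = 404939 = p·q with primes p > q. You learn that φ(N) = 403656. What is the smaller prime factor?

φ(n) = (p−1)(q−1) = n − (p+q) + 1, so p + q = 404939 − 403656 + 1 = 1284.
p and q are the roots of t² − 1284t + 404939 = 0.
Discriminant: 1284² − 4·404939 = 1648656 − 1619756 = 28900; √28900 = 170.
q = (1284 − 170)/2 = 557, p = (1284 + 170)/2 = 727.
Check: 557 · 727 = 404939.

557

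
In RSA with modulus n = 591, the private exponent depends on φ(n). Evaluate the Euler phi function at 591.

Factor: 591 = 3 · 197.
φ(591) = (3−1) · (197−1) = 2 · 196 = 392.

392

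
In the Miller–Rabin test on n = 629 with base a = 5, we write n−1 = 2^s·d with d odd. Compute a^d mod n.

309

629 − 1 = 628 = 2^2 · 157, so d = 157.
5^1 ≡ 5 (mod 629)
5^2 ≡ 5^2 = 25 ≡ 25 (mod 629)
5^4 ≡ 25^2 = 625 ≡ 625 (mod 629)
5^8 ≡ 625^2 = 390625 ≡ 16 (mod 629)
5^16 ≡ 16^2 = 256 ≡ 256 (mod 629)
5^32 ≡ 256^2 = 65536 ≡ 120 (mod 629)
5^64 ≡ 120^2 = 14400 ≡ 562 (mod 629)
5^128 ≡ 562^2 = 315844 ≡ 86 (mod 629)
157 = 128 + 16 + 8 + 4 + 1 in binary powers of 2.
So 5^157 ≡ 86 · 256 · 16 · 625 · 5 ≡ 309 (mod 629).
Squaring chain: 309 → 502; never reaches −1, so base 5 is a Miller–Rabin witness that 629 is composite.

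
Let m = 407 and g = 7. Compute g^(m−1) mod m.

81

7^1 ≡ 7 (mod 407)
7^2 ≡ 7^2 = 49 ≡ 49 (mod 407)
7^4 ≡ 49^2 = 2401 ≡ 366 (mod 407)
7^8 ≡ 366^2 = 133956 ≡ 53 (mod 407)
7^16 ≡ 53^2 = 2809 ≡ 367 (mod 407)
7^32 ≡ 367^2 = 134689 ≡ 379 (mod 407)
7^64 ≡ 379^2 = 143641 ≡ 377 (mod 407)
7^128 ≡ 377^2 = 142129 ≡ 86 (mod 407)
7^256 ≡ 86^2 = 7396 ≡ 70 (mod 407)
406 = 256 + 128 + 16 + 4 + 2 in binary powers of 2.
So 7^406 ≡ 70 · 86 · 367 · 366 · 49 ≡ 81 (mod 407).
Since 81 ≠ 1, base 7 is a Fermat witness: 407 is composite.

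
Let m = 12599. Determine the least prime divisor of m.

43

12599 is odd.
Digit sum 26, not divisible by 3.
Ends in 9: not divisible by 5.
7: 12599 = 7·1799 + 6
11: 12599 = 11·1145 + 4
13: 12599 = 13·969 + 2
17: 12599 = 17·741 + 2
19: 12599 = 19·663 + 2
23: 12599 = 23·547 + 18
29: 12599 = 29·434 + 13
31: 12599 = 31·406 + 13
37: 12599 = 37·340 + 19
41: 12599 = 41·307 + 12
43: 12599 = 43·293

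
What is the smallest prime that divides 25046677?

67

25046677 is odd.
Digit sum 37, not divisible by 3.
Ends in 7: not divisible by 5.
7: 25046677 = 7·3578096 + 5
11: 25046677 = 11·2276970 + 7
13: 25046677 = 13·1926667 + 6
17: 25046677 = 17·1473333 + 16
19: 25046677 = 19·1318246 + 3
23: 25046677 = 23·1088985 + 22
29: 25046677 = 29·863678 + 15
31: 25046677 = 31·807957 + 10
37: 25046677 = 37·676937 + 8
41: 25046677 = 41·610894 + 23
43: 25046677 = 43·582480 + 37
47: 25046677 = 47·532908 + 1
53: 25046677 = 53·472578 + 43
59: 25046677 = 59·424519 + 56
61: 25046677 = 61·410601 + 16
67: 25046677 = 67·373831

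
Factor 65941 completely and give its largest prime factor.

65941 = 23 · 2867
2867 = 47 · 61
61 is prime.
So 65941 = 23 · 47 · 61; the largest prime factor is 61.

61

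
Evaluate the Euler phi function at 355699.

331776

Factor: 355699 = 19 · 97 · 193.
φ(355699) = (19−1) · (97−1) · (193−1) = 18 · 96 · 192 = 331776.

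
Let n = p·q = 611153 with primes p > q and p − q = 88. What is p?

827

Since p = q + 88, we have 611153 = q(q + 88), so q² + 88q − 611153 = 0.
Discriminant: 88² + 4·611153 = 7744 + 2444612 = 2452356; √2452356 = 1566.
q = (−88 + 1566)/2 = 739, and p = q + 88 = 827.
Check: 739 · 827 = 611153.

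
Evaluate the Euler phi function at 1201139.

Factor: 1201139 = 53 · 131 · 173.
φ(1201139) = (53−1) · (131−1) · (173−1) = 52 · 130 · 172 = 1162720.

1162720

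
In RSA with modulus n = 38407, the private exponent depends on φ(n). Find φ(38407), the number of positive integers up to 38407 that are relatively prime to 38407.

38016

Factor: 38407 = 193 · 199.
φ(38407) = (193−1) · (199−1) = 192 · 198 = 38016.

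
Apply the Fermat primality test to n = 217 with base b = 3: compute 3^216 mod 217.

78

3^1 ≡ 3 (mod 217)
3^2 ≡ 3^2 = 9 ≡ 9 (mod 217)
3^4 ≡ 9^2 = 81 ≡ 81 (mod 217)
3^8 ≡ 81^2 = 6561 ≡ 51 (mod 217)
3^16 ≡ 51^2 = 2601 ≡ 214 (mod 217)
3^32 ≡ 214^2 = 45796 ≡ 9 (mod 217)
3^64 ≡ 9^2 = 81 ≡ 81 (mod 217)
3^128 ≡ 81^2 = 6561 ≡ 51 (mod 217)
216 = 128 + 64 + 16 + 8 in binary powers of 2.
So 3^216 ≡ 51 · 81 · 214 · 51 ≡ 78 (mod 217).
Since 78 ≠ 1, base 3 is a Fermat witness: 217 is composite.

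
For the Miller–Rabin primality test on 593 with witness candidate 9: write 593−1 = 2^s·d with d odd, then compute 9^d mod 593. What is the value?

392

593 − 1 = 592 = 2^4 · 37, so d = 37.
9^1 ≡ 9 (mod 593)
9^2 ≡ 9^2 = 81 ≡ 81 (mod 593)
9^4 ≡ 81^2 = 6561 ≡ 38 (mod 593)
9^8 ≡ 38^2 = 1444 ≡ 258 (mod 593)
9^16 ≡ 258^2 = 66564 ≡ 148 (mod 593)
9^32 ≡ 148^2 = 21904 ≡ 556 (mod 593)
37 = 32 + 4 + 1 in binary powers of 2.
So 9^37 ≡ 556 · 38 · 9 ≡ 392 (mod 593).
Squaring chain: 392 → 77 → 592 → 1; reaches −1, so base 9 does not prove 593 composite.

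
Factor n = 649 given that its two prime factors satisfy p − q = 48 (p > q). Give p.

Since p = q + 48, we have 649 = q(q + 48), so q² + 48q − 649 = 0.
Discriminant: 48² + 4·649 = 2304 + 2596 = 4900; √4900 = 70.
q = (−48 + 70)/2 = 11, and p = q + 48 = 59.
Check: 11 · 59 = 649.

59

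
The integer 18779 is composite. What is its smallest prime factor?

18779 is odd.
Digit sum 32, not divisible by 3.
Ends in 9: not divisible by 5.
7: 18779 = 7·2682 + 5
11: 18779 = 11·1707 + 2
13: 18779 = 13·1444 + 7
17: 18779 = 17·1104 + 11
19: 18779 = 19·988 + 7
23: 18779 = 23·816 + 11
29: 18779 = 29·647 + 16
31: 18779 = 31·605 + 24
37: 18779 = 37·507 + 20
41: 18779 = 41·458 + 1
43: 18779 = 43·436 + 31
47: 18779 = 47·399 + 26
53: 18779 = 53·354 + 17
59: 18779 = 59·318 + 17
61: 18779 = 61·307 + 52
67: 18779 = 67·280 + 19
71: 18779 = 71·264 + 35
73: 18779 = 73·257 + 18
79: 18779 = 79·237 + 56
83: 18779 = 83·226 + 21
89: 18779 = 89·211

89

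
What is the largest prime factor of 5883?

53

5883 = 3 · 1961
1961 = 37 · 53
53 is prime.
So 5883 = 3 · 37 · 53; the largest prime factor is 53.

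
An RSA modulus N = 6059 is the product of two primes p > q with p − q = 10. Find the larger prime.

Since p = q + 10, we have 6059 = q(q + 10), so q² + 10q − 6059 = 0.
Discriminant: 10² + 4·6059 = 100 + 24236 = 24336; √24336 = 156.
q = (−10 + 156)/2 = 73, and p = q + 10 = 83.
Check: 73 · 83 = 6059.

83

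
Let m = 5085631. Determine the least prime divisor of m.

61

5085631 is odd.
Digit sum 28, not divisible by 3.
Ends in 1: not divisible by 5.
7: 5085631 = 7·726518 + 5
11: 5085631 = 11·462330 + 1
13: 5085631 = 13·391202 + 5
17: 5085631 = 17·299154 + 13
19: 5085631 = 19·267664 + 15
23: 5085631 = 23·221114 + 9
29: 5085631 = 29·175366 + 17
31: 5085631 = 31·164052 + 19
37: 5085631 = 37·137449 + 18
41: 5085631 = 41·124039 + 32
43: 5085631 = 43·118270 + 21
47: 5085631 = 47·108204 + 43
53: 5085631 = 53·95955 + 16
59: 5085631 = 59·86197 + 8
61: 5085631 = 61·83371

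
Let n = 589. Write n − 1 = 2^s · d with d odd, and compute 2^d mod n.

407

589 − 1 = 588 = 2^2 · 147, so d = 147.
2^1 ≡ 2 (mod 589)
2^2 ≡ 2^2 = 4 ≡ 4 (mod 589)
2^4 ≡ 4^2 = 16 ≡ 16 (mod 589)
2^8 ≡ 16^2 = 256 ≡ 256 (mod 589)
2^16 ≡ 256^2 = 65536 ≡ 157 (mod 589)
2^32 ≡ 157^2 = 24649 ≡ 500 (mod 589)
2^64 ≡ 500^2 = 250000 ≡ 264 (mod 589)
2^128 ≡ 264^2 = 69696 ≡ 194 (mod 589)
147 = 128 + 16 + 2 + 1 in binary powers of 2.
So 2^147 ≡ 194 · 157 · 4 · 2 ≡ 407 (mod 589).
Squaring chain: 407 → 140; never reaches −1, so base 2 is a Miller–Rabin witness that 589 is composite.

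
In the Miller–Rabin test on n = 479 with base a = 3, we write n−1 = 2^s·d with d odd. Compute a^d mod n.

1

479 − 1 = 478 = 2^1 · 239, so d = 239.
3^1 ≡ 3 (mod 479)
3^2 ≡ 3^2 = 9 ≡ 9 (mod 479)
3^4 ≡ 9^2 = 81 ≡ 81 (mod 479)
3^8 ≡ 81^2 = 6561 ≡ 334 (mod 479)
3^16 ≡ 334^2 = 111556 ≡ 428 (mod 479)
3^32 ≡ 428^2 = 183184 ≡ 206 (mod 479)
3^64 ≡ 206^2 = 42436 ≡ 284 (mod 479)
3^128 ≡ 284^2 = 80656 ≡ 184 (mod 479)
239 = 128 + 64 + 32 + 8 + 4 + 2 + 1 in binary powers of 2.
So 3^239 ≡ 184 · 284 · 206 · 334 · 81 · 9 · 3 ≡ 1 (mod 479).
Since 3^d ≡ 1 (mod 479), base 3 does not prove 479 composite.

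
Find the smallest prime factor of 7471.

31

7471 is odd.
Digit sum 19, not divisible by 3.
Ends in 1: not divisible by 5.
7: 7471 = 7·1067 + 2
11: 7471 = 11·679 + 2
13: 7471 = 13·574 + 9
17: 7471 = 17·439 + 8
19: 7471 = 19·393 + 4
23: 7471 = 23·324 + 19
29: 7471 = 29·257 + 18
31: 7471 = 31·241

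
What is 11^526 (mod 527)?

485

11^1 ≡ 11 (mod 527)
11^2 ≡ 11^2 = 121 ≡ 121 (mod 527)
11^4 ≡ 121^2 = 14641 ≡ 412 (mod 527)
11^8 ≡ 412^2 = 169744 ≡ 50 (mod 527)
11^16 ≡ 50^2 = 2500 ≡ 392 (mod 527)
11^32 ≡ 392^2 = 153664 ≡ 307 (mod 527)
11^64 ≡ 307^2 = 94249 ≡ 443 (mod 527)
11^128 ≡ 443^2 = 196249 ≡ 205 (mod 527)
11^256 ≡ 205^2 = 42025 ≡ 392 (mod 527)
11^512 ≡ 392^2 = 153664 ≡ 307 (mod 527)
526 = 512 + 8 + 4 + 2 in binary powers of 2.
So 11^526 ≡ 307 · 50 · 412 · 121 ≡ 485 (mod 527).
Since 485 ≠ 1, base 11 is a Fermat witness: 527 is composite.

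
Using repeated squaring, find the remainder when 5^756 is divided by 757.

1

5^1 ≡ 5 (mod 757)
5^2 ≡ 5^2 = 25 ≡ 25 (mod 757)
5^4 ≡ 25^2 = 625 ≡ 625 (mod 757)
5^8 ≡ 625^2 = 390625 ≡ 13 (mod 757)
5^16 ≡ 13^2 = 169 ≡ 169 (mod 757)
5^32 ≡ 169^2 = 28561 ≡ 552 (mod 757)
5^64 ≡ 552^2 = 304704 ≡ 390 (mod 757)
5^128 ≡ 390^2 = 152100 ≡ 700 (mod 757)
5^256 ≡ 700^2 = 490000 ≡ 221 (mod 757)
5^512 ≡ 221^2 = 48841 ≡ 393 (mod 757)
756 = 512 + 128 + 64 + 32 + 16 + 4 in binary powers of 2.
So 5^756 ≡ 393 · 700 · 390 · 552 · 169 · 625 ≡ 1 (mod 757).
Since the result is 1, base 5 gives no evidence that 757 is composite.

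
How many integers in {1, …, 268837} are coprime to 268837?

255840

Factor: 268837 = 41 · 79 · 83.
φ(268837) = (41−1) · (79−1) · (83−1) = 40 · 78 · 82 = 255840.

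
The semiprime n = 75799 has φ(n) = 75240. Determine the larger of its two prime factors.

φ(n) = (p−1)(q−1) = n − (p+q) + 1, so p + q = 75799 − 75240 + 1 = 560.
p and q are the roots of t² − 560t + 75799 = 0.
Discriminant: 560² − 4·75799 = 313600 − 303196 = 10404; √10404 = 102.
q = (560 − 102)/2 = 229, p = (560 + 102)/2 = 331.
Check: 229 · 331 = 75799.

331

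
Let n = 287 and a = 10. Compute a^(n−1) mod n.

10^1 ≡ 10 (mod 287)
10^2 ≡ 10^2 = 100 ≡ 100 (mod 287)
10^4 ≡ 100^2 = 10000 ≡ 242 (mod 287)
10^8 ≡ 242^2 = 58564 ≡ 16 (mod 287)
10^16 ≡ 16^2 = 256 ≡ 256 (mod 287)
10^32 ≡ 256^2 = 65536 ≡ 100 (mod 287)
10^64 ≡ 100^2 = 10000 ≡ 242 (mod 287)
10^128 ≡ 242^2 = 58564 ≡ 16 (mod 287)
10^256 ≡ 16^2 = 256 ≡ 256 (mod 287)
286 = 256 + 16 + 8 + 4 + 2 in binary powers of 2.
So 10^286 ≡ 256 · 256 · 16 · 242 · 100 ≡ 256 (mod 287).
Since 256 ≠ 1, base 10 is a Fermat witness: 287 is composite.

256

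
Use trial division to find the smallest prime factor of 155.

5

155 is odd.
Digit sum 11, not divisible by 3.
Ends in 5: divisible by 5.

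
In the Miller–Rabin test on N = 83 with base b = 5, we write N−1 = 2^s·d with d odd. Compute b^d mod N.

83 − 1 = 82 = 2^1 · 41, so d = 41.
5^1 ≡ 5 (mod 83)
5^2 ≡ 5^2 = 25 ≡ 25 (mod 83)
5^4 ≡ 25^2 = 625 ≡ 44 (mod 83)
5^8 ≡ 44^2 = 1936 ≡ 27 (mod 83)
5^16 ≡ 27^2 = 729 ≡ 65 (mod 83)
5^32 ≡ 65^2 = 4225 ≡ 75 (mod 83)
41 = 32 + 8 + 1 in binary powers of 2.
So 5^41 ≡ 75 · 27 · 5 ≡ 82 (mod 83).
Since 5^d ≡ 82 (mod 83), base 5 does not prove 83 composite.

82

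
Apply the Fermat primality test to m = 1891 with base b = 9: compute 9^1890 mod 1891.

9^1 ≡ 9 (mod 1891)
9^2 ≡ 9^2 = 81 ≡ 81 (mod 1891)
9^4 ≡ 81^2 = 6561 ≡ 888 (mod 1891)
9^8 ≡ 888^2 = 788544 ≡ 1888 (mod 1891)
9^16 ≡ 1888^2 = 3564544 ≡ 9 (mod 1891)
9^32 ≡ 9^2 = 81 ≡ 81 (mod 1891)
9^64 ≡ 81^2 = 6561 ≡ 888 (mod 1891)
9^128 ≡ 888^2 = 788544 ≡ 1888 (mod 1891)
9^256 ≡ 1888^2 = 3564544 ≡ 9 (mod 1891)
9^512 ≡ 9^2 = 81 ≡ 81 (mod 1891)
9^1024 ≡ 81^2 = 6561 ≡ 888 (mod 1891)
1890 = 1024 + 512 + 256 + 64 + 32 + 2 in binary powers of 2.
So 9^1890 ≡ 888 · 81 · 9 · 888 · 81 · 81 ≡ 1 (mod 1891).
Since the result is 1, base 9 gives no evidence that 1891 is composite.

1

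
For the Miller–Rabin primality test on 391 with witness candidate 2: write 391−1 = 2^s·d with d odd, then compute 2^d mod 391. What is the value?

348

391 − 1 = 390 = 2^1 · 195, so d = 195.
2^1 ≡ 2 (mod 391)
2^2 ≡ 2^2 = 4 ≡ 4 (mod 391)
2^4 ≡ 4^2 = 16 ≡ 16 (mod 391)
2^8 ≡ 16^2 = 256 ≡ 256 (mod 391)
2^16 ≡ 256^2 = 65536 ≡ 239 (mod 391)
2^32 ≡ 239^2 = 57121 ≡ 35 (mod 391)
2^64 ≡ 35^2 = 1225 ≡ 52 (mod 391)
2^128 ≡ 52^2 = 2704 ≡ 358 (mod 391)
195 = 128 + 64 + 2 + 1 in binary powers of 2.
So 2^195 ≡ 358 · 52 · 4 · 2 ≡ 348 (mod 391).
Squaring chain: 348; never reaches −1, so base 2 is a Miller–Rabin witness that 391 is composite.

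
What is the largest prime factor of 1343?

79

1343 = 17 · 79
79 is prime.
So 1343 = 17 · 79; the largest prime factor is 79.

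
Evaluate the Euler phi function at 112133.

94464

Factor: 112133 = 7 · 83 · 193.
φ(112133) = (7−1) · (83−1) · (193−1) = 6 · 82 · 192 = 94464.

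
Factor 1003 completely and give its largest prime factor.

59

1003 = 17 · 59
59 is prime.
So 1003 = 17 · 59; the largest prime factor is 59.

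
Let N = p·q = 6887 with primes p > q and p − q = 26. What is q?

71

Since p = q + 26, we have 6887 = q(q + 26), so q² + 26q − 6887 = 0.
Discriminant: 26² + 4·6887 = 676 + 27548 = 28224; √28224 = 168.
q = (−26 + 168)/2 = 71, and p = q + 26 = 97.
Check: 71 · 97 = 6887.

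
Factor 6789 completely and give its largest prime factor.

6789 = 3 · 2263
2263 = 31 · 73
73 is prime.
So 6789 = 3 · 31 · 73; the largest prime factor is 73.

73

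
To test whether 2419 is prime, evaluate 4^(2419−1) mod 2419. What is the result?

4^1 ≡ 4 (mod 2419)
4^2 ≡ 4^2 = 16 ≡ 16 (mod 2419)
4^4 ≡ 16^2 = 256 ≡ 256 (mod 2419)
4^8 ≡ 256^2 = 65536 ≡ 223 (mod 2419)
4^16 ≡ 223^2 = 49729 ≡ 1349 (mod 2419)
4^32 ≡ 1349^2 = 1819801 ≡ 713 (mod 2419)
4^64 ≡ 713^2 = 508369 ≡ 379 (mod 2419)
4^128 ≡ 379^2 = 143641 ≡ 920 (mod 2419)
4^256 ≡ 920^2 = 846400 ≡ 2169 (mod 2419)
4^512 ≡ 2169^2 = 4704561 ≡ 2025 (mod 2419)
4^1024 ≡ 2025^2 = 4100625 ≡ 420 (mod 2419)
4^2048 ≡ 420^2 = 176400 ≡ 2232 (mod 2419)
2418 = 2048 + 256 + 64 + 32 + 16 + 2 in binary powers of 2.
So 4^2418 ≡ 2232 · 2169 · 379 · 713 · 1349 · 16 ≡ 879 (mod 2419).
Since 879 ≠ 1, base 4 is a Fermat witness: 2419 is composite.

879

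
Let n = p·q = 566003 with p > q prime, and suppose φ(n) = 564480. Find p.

883

φ(n) = (p−1)(q−1) = n − (p+q) + 1, so p + q = 566003 − 564480 + 1 = 1524.
p and q are the roots of t² − 1524t + 566003 = 0.
Discriminant: 1524² − 4·566003 = 2322576 − 2264012 = 58564; √58564 = 242.
q = (1524 − 242)/2 = 641, p = (1524 + 242)/2 = 883.
Check: 641 · 883 = 566003.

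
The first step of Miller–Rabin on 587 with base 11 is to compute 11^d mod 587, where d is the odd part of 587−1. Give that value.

586

587 − 1 = 586 = 2^1 · 293, so d = 293.
11^1 ≡ 11 (mod 587)
11^2 ≡ 11^2 = 121 ≡ 121 (mod 587)
11^4 ≡ 121^2 = 14641 ≡ 553 (mod 587)
11^8 ≡ 553^2 = 305809 ≡ 569 (mod 587)
11^16 ≡ 569^2 = 323761 ≡ 324 (mod 587)
11^32 ≡ 324^2 = 104976 ≡ 490 (mod 587)
11^64 ≡ 490^2 = 240100 ≡ 17 (mod 587)
11^128 ≡ 17^2 = 289 ≡ 289 (mod 587)
11^256 ≡ 289^2 = 83521 ≡ 167 (mod 587)
293 = 256 + 32 + 4 + 1 in binary powers of 2.
So 11^293 ≡ 167 · 490 · 553 · 11 ≡ 586 (mod 587).
Since 11^d ≡ 586 (mod 587), base 11 does not prove 587 composite.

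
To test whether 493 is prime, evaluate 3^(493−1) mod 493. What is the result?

310

3^1 ≡ 3 (mod 493)
3^2 ≡ 3^2 = 9 ≡ 9 (mod 493)
3^4 ≡ 9^2 = 81 ≡ 81 (mod 493)
3^8 ≡ 81^2 = 6561 ≡ 152 (mod 493)
3^16 ≡ 152^2 = 23104 ≡ 426 (mod 493)
3^32 ≡ 426^2 = 181476 ≡ 52 (mod 493)
3^64 ≡ 52^2 = 2704 ≡ 239 (mod 493)
3^128 ≡ 239^2 = 57121 ≡ 426 (mod 493)
3^256 ≡ 426^2 = 181476 ≡ 52 (mod 493)
492 = 256 + 128 + 64 + 32 + 8 + 4 in binary powers of 2.
So 3^492 ≡ 52 · 426 · 239 · 52 · 152 · 81 ≡ 310 (mod 493).
Since 310 ≠ 1, base 3 is a Fermat witness: 493 is composite.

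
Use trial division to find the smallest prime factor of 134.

2

134 is even: 2 divides it.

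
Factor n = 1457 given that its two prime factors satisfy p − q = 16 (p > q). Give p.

Since p = q + 16, we have 1457 = q(q + 16), so q² + 16q − 1457 = 0.
Discriminant: 16² + 4·1457 = 256 + 5828 = 6084; √6084 = 78.
q = (−16 + 78)/2 = 31, and p = q + 16 = 47.
Check: 31 · 47 = 1457.

47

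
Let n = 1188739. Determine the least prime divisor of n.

29

1188739 is odd.
Digit sum 37, not divisible by 3.
Ends in 9: not divisible by 5.
7: 1188739 = 7·169819 + 6
11: 1188739 = 11·108067 + 2
13: 1188739 = 13·91441 + 6
17: 1188739 = 17·69925 + 14
19: 1188739 = 19·62565 + 4
23: 1188739 = 23·51684 + 7
29: 1188739 = 29·40991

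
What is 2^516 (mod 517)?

2^1 ≡ 2 (mod 517)
2^2 ≡ 2^2 = 4 ≡ 4 (mod 517)
2^4 ≡ 4^2 = 16 ≡ 16 (mod 517)
2^8 ≡ 16^2 = 256 ≡ 256 (mod 517)
2^16 ≡ 256^2 = 65536 ≡ 394 (mod 517)
2^32 ≡ 394^2 = 155236 ≡ 136 (mod 517)
2^64 ≡ 136^2 = 18496 ≡ 401 (mod 517)
2^128 ≡ 401^2 = 160801 ≡ 14 (mod 517)
2^256 ≡ 14^2 = 196 ≡ 196 (mod 517)
2^512 ≡ 196^2 = 38416 ≡ 158 (mod 517)
516 = 512 + 4 in binary powers of 2.
So 2^516 ≡ 158 · 16 ≡ 460 (mod 517).
Since 460 ≠ 1, base 2 is a Fermat witness: 517 is composite.

460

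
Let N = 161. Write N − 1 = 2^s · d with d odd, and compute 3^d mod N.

82

161 − 1 = 160 = 2^5 · 5, so d = 5.
3^1 ≡ 3 (mod 161)
3^2 ≡ 3^2 = 9 ≡ 9 (mod 161)
3^4 ≡ 9^2 = 81 ≡ 81 (mod 161)
5 = 4 + 1 in binary powers of 2.
So 3^5 ≡ 81 · 3 ≡ 82 (mod 161).
Squaring chain: 82 → 123 → 156 → 25 → 142; never reaches −1, so base 3 is a Miller–Rabin witness that 161 is composite.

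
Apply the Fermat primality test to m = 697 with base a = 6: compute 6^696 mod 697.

305

6^1 ≡ 6 (mod 697)
6^2 ≡ 6^2 = 36 ≡ 36 (mod 697)
6^4 ≡ 36^2 = 1296 ≡ 599 (mod 697)
6^8 ≡ 599^2 = 358801 ≡ 543 (mod 697)
6^16 ≡ 543^2 = 294849 ≡ 18 (mod 697)
6^32 ≡ 18^2 = 324 ≡ 324 (mod 697)
6^64 ≡ 324^2 = 104976 ≡ 426 (mod 697)
6^128 ≡ 426^2 = 181476 ≡ 256 (mod 697)
6^256 ≡ 256^2 = 65536 ≡ 18 (mod 697)
6^512 ≡ 18^2 = 324 ≡ 324 (mod 697)
696 = 512 + 128 + 32 + 16 + 8 in binary powers of 2.
So 6^696 ≡ 324 · 256 · 324 · 18 · 543 ≡ 305 (mod 697).
Since 305 ≠ 1, base 6 is a Fermat witness: 697 is composite.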